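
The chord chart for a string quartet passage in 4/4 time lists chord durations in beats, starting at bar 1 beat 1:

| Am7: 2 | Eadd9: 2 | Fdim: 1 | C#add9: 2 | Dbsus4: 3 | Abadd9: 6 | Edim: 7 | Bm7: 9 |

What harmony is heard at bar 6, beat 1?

Edim

Beat 1 of bar 6 is beat (6−1)×4 + 1 = 21 overall.
Running totals: Am7 ends at 2, Eadd9 ends at 4, Fdim ends at 5, C#add9 ends at 7, Dbsus4 ends at 10, Abadd9 ends at 16, Edim ends at 23.
Beat 21 falls within Edim.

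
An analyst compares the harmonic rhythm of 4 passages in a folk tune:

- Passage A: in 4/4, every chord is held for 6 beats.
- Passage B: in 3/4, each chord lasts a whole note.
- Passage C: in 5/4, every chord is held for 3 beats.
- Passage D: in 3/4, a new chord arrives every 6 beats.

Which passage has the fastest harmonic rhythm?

Passage C

A: 4 beats/bar ÷ 6 beats/chord = 2/3 chords/bar.
B: 3 beats/bar ÷ 4 beats/chord = 0.75 chords/bar.
C: 5 beats/bar ÷ 3 beats/chord = 5/3 chords/bar.
D: 3 beats/bar ÷ 6 beats/chord = 0.5 chords/bar.
Fastest is C at 5/3 chords/bar.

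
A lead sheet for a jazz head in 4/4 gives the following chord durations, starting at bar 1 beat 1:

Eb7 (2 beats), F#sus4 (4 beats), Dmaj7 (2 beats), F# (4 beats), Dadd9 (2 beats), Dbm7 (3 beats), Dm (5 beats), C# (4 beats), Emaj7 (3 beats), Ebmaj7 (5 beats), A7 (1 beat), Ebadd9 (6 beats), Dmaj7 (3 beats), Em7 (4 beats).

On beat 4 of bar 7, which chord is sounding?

Beat 4 of bar 7 is beat (7−1)×4 + 4 = 28 overall.
Running totals: Eb7 ends at 2, F#sus4 ends at 6, Dmaj7 ends at 8, F# ends at 12, Dadd9 ends at 14, Dbm7 ends at 17, Dm ends at 22, C# ends at 26, Emaj7 ends at 29.
Beat 28 falls within Emaj7.

Emaj7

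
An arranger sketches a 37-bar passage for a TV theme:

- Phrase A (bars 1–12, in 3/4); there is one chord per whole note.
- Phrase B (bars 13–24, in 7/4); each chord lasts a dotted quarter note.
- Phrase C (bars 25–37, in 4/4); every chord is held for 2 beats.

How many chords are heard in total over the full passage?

A: 12·3 = 36 beats, 36/4 = 9 chords.
B: 12·7 = 84 beats, 84/1.5 = 56 chords.
C: 13·4 = 52 beats, 52/2 = 26 chords.
Total: 9 + 56 + 26 = 91.

91 chords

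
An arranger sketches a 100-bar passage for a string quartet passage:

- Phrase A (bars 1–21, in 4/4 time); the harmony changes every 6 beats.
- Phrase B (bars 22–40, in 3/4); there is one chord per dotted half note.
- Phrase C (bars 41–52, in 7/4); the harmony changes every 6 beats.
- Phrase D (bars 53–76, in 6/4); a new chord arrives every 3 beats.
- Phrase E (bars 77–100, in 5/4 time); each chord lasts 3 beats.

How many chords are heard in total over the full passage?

135 chords

A: 21 bars × 4 beats = 84 beats; 6 beats/chord → 14 chords.
B: 19 bars × 3 beats = 57 beats; 3 beats/chord → 19 chords.
C: 12 bars × 7 beats = 84 beats; 6 beats/chord → 14 chords.
D: 24 bars × 6 beats = 144 beats; 3 beats/chord → 48 chords.
E: 24 bars × 5 beats = 120 beats; 3 beats/chord → 40 chords.
Total: 14 + 19 + 14 + 48 + 40 = 135.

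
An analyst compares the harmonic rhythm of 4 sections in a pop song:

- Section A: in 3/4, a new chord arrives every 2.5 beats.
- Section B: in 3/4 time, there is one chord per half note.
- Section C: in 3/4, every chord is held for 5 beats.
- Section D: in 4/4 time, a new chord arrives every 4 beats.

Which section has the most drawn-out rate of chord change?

Section C

A: each chord is 2.5 beats in 3/4, so 1.2 per bar.
B: each chord is 2 beats in 3/4, so 1.5 per bar.
C: each chord is 5 beats in 3/4, so 0.6 per bar.
D: each chord is 4 beats in 4/4, so 1 per bar.
Slowest is C at 0.6 chords/bar.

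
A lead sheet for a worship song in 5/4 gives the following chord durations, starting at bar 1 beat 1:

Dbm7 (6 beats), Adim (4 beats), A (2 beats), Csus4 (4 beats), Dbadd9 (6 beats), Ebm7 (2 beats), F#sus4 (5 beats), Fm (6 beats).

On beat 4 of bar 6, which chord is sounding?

F#sus4

Beat 4 of bar 6 is beat (6−1)×5 + 4 = 29 overall.
Running totals: Dbm7 ends at 6, Adim ends at 10, A ends at 12, Csus4 ends at 16, Dbadd9 ends at 22, Ebm7 ends at 24, F#sus4 ends at 29.
Beat 29 falls within F#sus4.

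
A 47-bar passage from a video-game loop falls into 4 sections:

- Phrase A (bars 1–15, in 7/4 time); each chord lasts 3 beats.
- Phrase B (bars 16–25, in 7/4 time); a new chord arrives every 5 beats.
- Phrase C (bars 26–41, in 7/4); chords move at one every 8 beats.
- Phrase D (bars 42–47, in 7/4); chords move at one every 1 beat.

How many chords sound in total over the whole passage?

105 chords

A: 15 bars × 7 beats = 105 beats; 3 beats/chord → 35 chords.
B: 10 bars × 7 beats = 70 beats; 5 beats/chord → 14 chords.
C: 16 bars × 7 beats = 112 beats; 8 beats/chord → 14 chords.
D: 6 bars × 7 beats = 42 beats; 1 beat/chord → 42 chords.
Total: 35 + 14 + 14 + 42 = 105.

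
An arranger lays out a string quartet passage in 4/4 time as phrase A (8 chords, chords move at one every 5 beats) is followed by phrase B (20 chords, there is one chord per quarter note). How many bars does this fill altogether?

15 bars

A: 8 × 5 = 40 beats = 10 bars.
B: 20 × 1 = 20 beats = 5 bars.
Total: 10 + 5 = 15 bars.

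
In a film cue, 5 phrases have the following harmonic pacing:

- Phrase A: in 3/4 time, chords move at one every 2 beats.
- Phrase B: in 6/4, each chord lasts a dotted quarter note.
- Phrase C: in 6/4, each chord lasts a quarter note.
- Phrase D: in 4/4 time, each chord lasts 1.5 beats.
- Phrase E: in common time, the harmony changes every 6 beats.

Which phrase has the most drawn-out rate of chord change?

Phrase E

A: 3/2 = 1.5 chords/bar.
B: 6/1.5 = 4 chords/bar.
C: 6/1 = 6 chords/bar.
D: 4/1.5 = 8/3 chords/bar.
E: 4/6 = 2/3 chords/bar.
Slowest is E at 2/3 chords/bar.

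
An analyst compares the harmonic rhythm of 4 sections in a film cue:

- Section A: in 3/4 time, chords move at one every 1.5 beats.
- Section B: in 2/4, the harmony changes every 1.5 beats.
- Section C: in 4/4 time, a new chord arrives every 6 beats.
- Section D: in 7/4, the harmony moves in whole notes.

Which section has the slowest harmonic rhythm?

Section C

A: 3/1.5 = 2 chords/bar.
B: 2/1.5 = 4/3 chords/bar.
C: 4/6 = 2/3 chords/bar.
D: 7/4 = 1.75 chords/bar.
Slowest is C at 2/3 chords/bar.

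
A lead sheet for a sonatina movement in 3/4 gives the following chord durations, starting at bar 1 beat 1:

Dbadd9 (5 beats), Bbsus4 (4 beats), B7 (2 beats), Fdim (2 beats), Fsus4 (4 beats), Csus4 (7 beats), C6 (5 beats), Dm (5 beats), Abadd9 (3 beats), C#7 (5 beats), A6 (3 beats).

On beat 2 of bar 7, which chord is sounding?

Beat 2 of bar 7 is beat (7−1)×3 + 2 = 20 overall.
Running totals: Dbadd9 ends at 5, Bbsus4 ends at 9, B7 ends at 11, Fdim ends at 13, Fsus4 ends at 17, Csus4 ends at 24.
Beat 20 falls within Csus4.

Csus4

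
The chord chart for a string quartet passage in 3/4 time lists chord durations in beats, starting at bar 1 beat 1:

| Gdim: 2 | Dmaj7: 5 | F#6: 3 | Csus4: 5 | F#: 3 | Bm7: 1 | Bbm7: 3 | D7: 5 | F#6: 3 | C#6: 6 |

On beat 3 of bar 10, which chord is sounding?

F#6

Beat 3 of bar 10 is beat (10−1)×3 + 3 = 30 overall.
Running totals: Gdim ends at 2, Dmaj7 ends at 7, F#6 ends at 10, Csus4 ends at 15, F# ends at 18, Bm7 ends at 19, Bbm7 ends at 22, D7 ends at 27, F#6 ends at 30.
Beat 30 falls within F#6.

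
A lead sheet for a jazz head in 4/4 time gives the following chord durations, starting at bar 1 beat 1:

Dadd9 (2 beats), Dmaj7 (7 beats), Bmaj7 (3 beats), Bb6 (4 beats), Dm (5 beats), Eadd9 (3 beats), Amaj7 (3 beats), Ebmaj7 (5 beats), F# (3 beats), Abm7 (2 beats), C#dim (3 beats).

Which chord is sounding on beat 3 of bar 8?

Ebmaj7

Beat 3 of bar 8 is beat (8−1)×4 + 3 = 31 overall.
Running totals: Dadd9 ends at 2, Dmaj7 ends at 9, Bmaj7 ends at 12, Bb6 ends at 16, Dm ends at 21, Eadd9 ends at 24, Amaj7 ends at 27, Ebmaj7 ends at 32.
Beat 31 falls within Ebmaj7.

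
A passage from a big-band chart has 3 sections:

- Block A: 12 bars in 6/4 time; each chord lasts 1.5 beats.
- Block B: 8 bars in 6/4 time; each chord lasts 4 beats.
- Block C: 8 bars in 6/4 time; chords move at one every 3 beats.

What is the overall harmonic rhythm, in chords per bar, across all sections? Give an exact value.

A: 12 bars of 6 beats is 72 beats; at 1.5 beats each that's 48 chords.
B: 8 bars of 6 beats is 48 beats; at 4 beats each that's 12 chords.
C: 8 bars of 6 beats is 48 beats; at 3 beats each that's 16 chords.
Overall: 76 chords over 28 bars → 76/28 = 19/7 chords per bar.

19/7 chords per bar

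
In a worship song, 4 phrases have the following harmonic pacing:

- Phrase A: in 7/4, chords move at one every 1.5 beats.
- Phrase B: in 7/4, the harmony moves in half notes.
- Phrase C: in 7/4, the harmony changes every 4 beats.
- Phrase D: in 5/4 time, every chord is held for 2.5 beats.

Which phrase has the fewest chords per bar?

Phrase C

A: 7 beats/bar ÷ 1.5 beats/chord = 14/3 chords/bar.
B: 7 beats/bar ÷ 2 beats/chord = 3.5 chords/bar.
C: 7 beats/bar ÷ 4 beats/chord = 1.75 chords/bar.
D: 5 beats/bar ÷ 2.5 beats/chord = 2 chords/bar.
Slowest is C at 1.75 chords/bar.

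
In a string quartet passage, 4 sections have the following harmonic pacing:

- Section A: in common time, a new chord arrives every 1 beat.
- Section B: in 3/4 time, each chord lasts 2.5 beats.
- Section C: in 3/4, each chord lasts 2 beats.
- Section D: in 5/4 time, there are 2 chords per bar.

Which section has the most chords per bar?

Section A

A: each chord is 1 beat in 4/4, so 4 per bar.
B: each chord is 2.5 beats in 3/4, so 1.2 per bar.
C: each chord is 2 beats in 3/4, so 1.5 per bar.
D: each chord is 2.5 beats in 5/4, so 2 per bar.
Fastest is A at 4 chords/bar.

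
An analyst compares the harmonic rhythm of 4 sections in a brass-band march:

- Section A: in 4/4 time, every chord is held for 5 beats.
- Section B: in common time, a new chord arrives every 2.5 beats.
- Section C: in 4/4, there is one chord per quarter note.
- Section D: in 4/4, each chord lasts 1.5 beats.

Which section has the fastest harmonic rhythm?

Section C

A: 4/5 = 0.8 chords/bar.
B: 4/2.5 = 1.6 chords/bar.
C: 4/1 = 4 chords/bar.
D: 4/1.5 = 8/3 chords/bar.
Fastest is C at 4 chords/bar.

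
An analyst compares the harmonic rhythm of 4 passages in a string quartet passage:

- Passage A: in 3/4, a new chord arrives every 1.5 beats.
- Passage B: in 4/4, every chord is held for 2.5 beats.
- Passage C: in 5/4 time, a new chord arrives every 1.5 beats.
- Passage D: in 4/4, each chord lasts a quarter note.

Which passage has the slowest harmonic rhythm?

A: 3 beats/bar ÷ 1.5 beats/chord = 2 chords/bar.
B: 4 beats/bar ÷ 2.5 beats/chord = 1.6 chords/bar.
C: 5 beats/bar ÷ 1.5 beats/chord = 10/3 chords/bar.
D: 4 beats/bar ÷ 1 beat/chord = 4 chords/bar.
Slowest is B at 1.6 chords/bar.

Passage B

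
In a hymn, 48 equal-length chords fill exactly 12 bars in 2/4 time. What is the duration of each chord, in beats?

0.5 beats

12 bars × 2 beats/bar = 24 beats total.
24 beats ÷ 48 chords = 0.5 beats per chord.
(That is an eighth note.)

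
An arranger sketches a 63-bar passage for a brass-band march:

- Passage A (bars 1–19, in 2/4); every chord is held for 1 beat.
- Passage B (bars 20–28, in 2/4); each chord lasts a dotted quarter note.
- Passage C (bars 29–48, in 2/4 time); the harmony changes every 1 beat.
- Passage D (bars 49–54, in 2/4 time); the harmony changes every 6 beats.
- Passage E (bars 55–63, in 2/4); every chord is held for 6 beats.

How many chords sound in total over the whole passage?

95 chords

A: 19·2 = 38 beats, 38/1 = 38 chords.
B: 9·2 = 18 beats, 18/1.5 = 12 chords.
C: 20·2 = 40 beats, 40/1 = 40 chords.
D: 6·2 = 12 beats, 12/6 = 2 chords.
E: 9·2 = 18 beats, 18/6 = 3 chords.
Total: 38 + 12 + 40 + 2 + 3 = 95.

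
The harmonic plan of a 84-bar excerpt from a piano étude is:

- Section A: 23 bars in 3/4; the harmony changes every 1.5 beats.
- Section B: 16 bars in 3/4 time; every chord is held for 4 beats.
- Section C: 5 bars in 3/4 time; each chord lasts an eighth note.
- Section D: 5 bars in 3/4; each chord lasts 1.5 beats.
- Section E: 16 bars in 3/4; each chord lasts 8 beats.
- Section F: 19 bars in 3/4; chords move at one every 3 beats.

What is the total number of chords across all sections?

A has 69 beats and chords last 1.5 each, so 46 chords.
B has 48 beats and chords last 4 each, so 12 chords.
C has 15 beats and chords last 0.5 each, so 30 chords.
D has 15 beats and chords last 1.5 each, so 10 chords.
E has 48 beats and chords last 8 each, so 6 chords.
F has 57 beats and chords last 3 each, so 19 chords.
Total: 46 + 12 + 30 + 10 + 6 + 19 = 123.

123 chords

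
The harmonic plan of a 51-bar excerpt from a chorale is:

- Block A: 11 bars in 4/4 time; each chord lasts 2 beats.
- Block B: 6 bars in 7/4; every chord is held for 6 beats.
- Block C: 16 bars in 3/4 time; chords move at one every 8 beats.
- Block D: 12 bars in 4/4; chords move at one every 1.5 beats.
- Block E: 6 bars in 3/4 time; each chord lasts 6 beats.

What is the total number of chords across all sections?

70 chords

A: 11 bars × 4 beats = 44 beats; 2 beats/chord → 22 chords.
B: 6 bars × 7 beats = 42 beats; 6 beats/chord → 7 chords.
C: 16 bars × 3 beats = 48 beats; 8 beats/chord → 6 chords.
D: 12 bars × 4 beats = 48 beats; 1.5 beats/chord → 32 chords.
E: 6 bars × 3 beats = 18 beats; 6 beats/chord → 3 chords.
Total: 22 + 7 + 6 + 32 + 3 = 70.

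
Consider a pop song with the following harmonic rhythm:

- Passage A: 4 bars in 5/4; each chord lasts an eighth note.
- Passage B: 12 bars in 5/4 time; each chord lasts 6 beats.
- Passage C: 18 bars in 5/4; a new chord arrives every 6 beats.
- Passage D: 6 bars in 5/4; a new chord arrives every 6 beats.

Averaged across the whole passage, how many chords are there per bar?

1.75 chords per bar

A: 4 × 5 = 20 beats ÷ 0.5 = 40 chords.
B: 12 × 5 = 60 beats ÷ 6 = 10 chords.
C: 18 × 5 = 90 beats ÷ 6 = 15 chords.
D: 6 × 5 = 30 beats ÷ 6 = 5 chords.
Overall: 70 chords over 40 bars → 70/40 = 1.75 chords per bar.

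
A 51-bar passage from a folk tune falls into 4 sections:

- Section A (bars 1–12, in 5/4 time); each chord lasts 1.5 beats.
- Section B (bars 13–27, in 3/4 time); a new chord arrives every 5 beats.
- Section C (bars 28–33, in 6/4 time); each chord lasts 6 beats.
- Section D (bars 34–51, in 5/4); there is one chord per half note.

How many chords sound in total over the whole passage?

100 chords

A: 12·5 = 60 beats, 60/1.5 = 40 chords.
B: 15·3 = 45 beats, 45/5 = 9 chords.
C: 6·6 = 36 beats, 36/6 = 6 chords.
D: 18·5 = 90 beats, 90/2 = 45 chords.
Total: 40 + 9 + 6 + 45 = 100.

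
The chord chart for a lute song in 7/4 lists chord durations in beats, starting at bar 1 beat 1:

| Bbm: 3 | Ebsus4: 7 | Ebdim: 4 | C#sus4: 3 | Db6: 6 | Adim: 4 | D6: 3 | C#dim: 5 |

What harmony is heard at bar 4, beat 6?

Adim

Beat 6 of bar 4 is beat (4−1)×7 + 6 = 27 overall.
Running totals: Bbm ends at 3, Ebsus4 ends at 10, Ebdim ends at 14, C#sus4 ends at 17, Db6 ends at 23, Adim ends at 27.
Beat 27 falls within Adim.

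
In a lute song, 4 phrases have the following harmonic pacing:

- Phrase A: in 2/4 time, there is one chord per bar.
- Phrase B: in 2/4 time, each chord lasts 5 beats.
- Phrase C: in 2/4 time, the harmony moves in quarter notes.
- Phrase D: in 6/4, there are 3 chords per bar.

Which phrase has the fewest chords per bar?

Phrase B

A: each chord is 2 beats in 2/4, so 1 per bar.
B: each chord is 5 beats in 2/4, so 0.4 per bar.
C: each chord is 1 beat in 2/4, so 2 per bar.
D: each chord is 2 beats in 6/4, so 3 per bar.
Slowest is B at 0.4 chords/bar.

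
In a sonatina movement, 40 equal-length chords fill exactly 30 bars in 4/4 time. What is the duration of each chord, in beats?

3 beats

30 bars × 4 beats/bar = 120 beats total.
120 beats ÷ 40 chords = 3 beats per chord.
(That is a dotted half note.)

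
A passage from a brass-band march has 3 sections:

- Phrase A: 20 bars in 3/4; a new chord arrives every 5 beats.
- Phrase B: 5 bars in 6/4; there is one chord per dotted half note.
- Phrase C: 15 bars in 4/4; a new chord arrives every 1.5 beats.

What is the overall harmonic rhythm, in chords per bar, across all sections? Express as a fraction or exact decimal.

1.55 chords per bar

A: 20 bars of 3 beats is 60 beats; at 5 beats each that's 12 chords.
B: 5 bars of 6 beats is 30 beats; at 3 beats each that's 10 chords.
C: 15 bars of 4 beats is 60 beats; at 1.5 beats each that's 40 chords.
Overall: 62 chords over 40 bars → 62/40 = 1.55 chords per bar.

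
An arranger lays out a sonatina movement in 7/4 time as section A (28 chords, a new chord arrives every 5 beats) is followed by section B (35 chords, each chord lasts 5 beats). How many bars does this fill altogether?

A: 28 × 5 = 140 beats = 20 bars.
B: 35 × 5 = 175 beats = 25 bars.
Total: 20 + 25 = 45 bars.

45 bars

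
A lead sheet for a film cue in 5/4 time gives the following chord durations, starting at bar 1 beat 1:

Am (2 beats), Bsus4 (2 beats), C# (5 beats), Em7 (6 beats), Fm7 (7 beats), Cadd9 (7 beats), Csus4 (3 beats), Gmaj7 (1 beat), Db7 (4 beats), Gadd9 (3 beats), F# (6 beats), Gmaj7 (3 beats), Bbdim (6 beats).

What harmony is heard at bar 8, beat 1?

Db7

Beat 1 of bar 8 is beat (8−1)×5 + 1 = 36 overall.
Running totals: Am ends at 2, Bsus4 ends at 4, C# ends at 9, Em7 ends at 15, Fm7 ends at 22, Cadd9 ends at 29, Csus4 ends at 32, Gmaj7 ends at 33, Db7 ends at 37.
Beat 36 falls within Db7.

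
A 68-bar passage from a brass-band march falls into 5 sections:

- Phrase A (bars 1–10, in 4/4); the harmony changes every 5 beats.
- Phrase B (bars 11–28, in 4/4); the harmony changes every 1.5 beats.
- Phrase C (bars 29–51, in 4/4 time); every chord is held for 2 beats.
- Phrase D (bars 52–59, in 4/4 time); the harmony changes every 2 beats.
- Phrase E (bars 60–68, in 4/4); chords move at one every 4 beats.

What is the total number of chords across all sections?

127 chords

A has 40 beats and chords last 5 each, so 8 chords.
B has 72 beats and chords last 1.5 each, so 48 chords.
C has 92 beats and chords last 2 each, so 46 chords.
D has 32 beats and chords last 2 each, so 16 chords.
E has 36 beats and chords last 4 each, so 9 chords.
Total: 8 + 48 + 46 + 16 + 9 = 127.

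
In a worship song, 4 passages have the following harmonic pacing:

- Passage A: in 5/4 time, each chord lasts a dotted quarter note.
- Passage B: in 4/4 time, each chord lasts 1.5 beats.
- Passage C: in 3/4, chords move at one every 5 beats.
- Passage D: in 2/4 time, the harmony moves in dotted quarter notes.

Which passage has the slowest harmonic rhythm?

Passage C

A: 5 beats/bar ÷ 1.5 beats/chord = 10/3 chords/bar.
B: 4 beats/bar ÷ 1.5 beats/chord = 8/3 chords/bar.
C: 3 beats/bar ÷ 5 beats/chord = 0.6 chords/bar.
D: 2 beats/bar ÷ 1.5 beats/chord = 4/3 chords/bar.
Slowest is C at 0.6 chords/bar.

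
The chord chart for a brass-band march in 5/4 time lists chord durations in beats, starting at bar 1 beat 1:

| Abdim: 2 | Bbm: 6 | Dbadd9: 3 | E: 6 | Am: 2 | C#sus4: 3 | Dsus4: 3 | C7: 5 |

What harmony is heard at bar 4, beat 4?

Am

Beat 4 of bar 4 is beat (4−1)×5 + 4 = 19 overall.
Running totals: Abdim ends at 2, Bbm ends at 8, Dbadd9 ends at 11, E ends at 17, Am ends at 19.
Beat 19 falls within Am.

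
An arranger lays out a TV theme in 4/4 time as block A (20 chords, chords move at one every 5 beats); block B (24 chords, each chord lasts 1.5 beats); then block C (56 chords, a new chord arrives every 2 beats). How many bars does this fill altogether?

A: 20 × 5 = 100 beats = 25 bars.
B: 24 × 1.5 = 36 beats = 9 bars.
C: 56 × 2 = 112 beats = 28 bars.
Total: 25 + 9 + 28 = 62 bars.

62 bars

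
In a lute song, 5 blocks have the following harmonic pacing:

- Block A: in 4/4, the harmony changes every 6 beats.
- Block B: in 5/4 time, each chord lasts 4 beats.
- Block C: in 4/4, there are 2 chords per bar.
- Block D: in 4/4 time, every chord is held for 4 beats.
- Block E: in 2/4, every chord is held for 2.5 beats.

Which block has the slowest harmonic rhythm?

Block A

A: 4/6 = 2/3 chords/bar.
B: 5/4 = 1.25 chords/bar.
C: 4/2 = 2 chords/bar.
D: 4/4 = 1 chord/bar.
E: 2/2.5 = 0.8 chords/bar.
Slowest is A at 2/3 chords/bar.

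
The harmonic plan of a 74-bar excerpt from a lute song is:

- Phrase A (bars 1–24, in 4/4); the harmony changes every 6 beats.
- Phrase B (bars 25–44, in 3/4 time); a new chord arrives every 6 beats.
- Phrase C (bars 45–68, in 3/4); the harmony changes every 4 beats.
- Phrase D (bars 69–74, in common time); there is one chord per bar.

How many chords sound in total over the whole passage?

50 chords

A: 24 bars × 4 beats = 96 beats; 6 beats/chord → 16 chords.
B: 20 bars × 3 beats = 60 beats; 6 beats/chord → 10 chords.
C: 24 bars × 3 beats = 72 beats; 4 beats/chord → 18 chords.
D: 6 bars × 4 beats = 24 beats; 4 beats/chord → 6 chords.
Total: 16 + 10 + 18 + 6 = 50.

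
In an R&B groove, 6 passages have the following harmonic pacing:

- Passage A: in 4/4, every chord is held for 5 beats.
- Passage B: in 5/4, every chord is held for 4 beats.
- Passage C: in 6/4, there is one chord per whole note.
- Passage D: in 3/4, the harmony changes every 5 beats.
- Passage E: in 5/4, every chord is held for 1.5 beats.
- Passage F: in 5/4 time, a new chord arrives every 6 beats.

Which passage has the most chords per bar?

A: each chord is 5 beats in 4/4, so 0.8 per bar.
B: each chord is 4 beats in 5/4, so 1.25 per bar.
C: each chord is 4 beats in 6/4, so 1.5 per bar.
D: each chord is 5 beats in 3/4, so 0.6 per bar.
E: each chord is 1.5 beats in 5/4, so 10/3 per bar.
F: each chord is 6 beats in 5/4, so 5/6 per bar.
Fastest is E at 10/3 chords/bar.

Passage E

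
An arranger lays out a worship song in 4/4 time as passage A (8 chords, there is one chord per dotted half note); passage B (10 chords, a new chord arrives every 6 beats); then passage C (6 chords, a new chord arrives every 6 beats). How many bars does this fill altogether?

30 bars

A: 8 × 3 = 24 beats = 6 bars.
B: 10 × 6 = 60 beats = 15 bars.
C: 6 × 6 = 36 beats = 9 bars.
Total: 6 + 15 + 9 = 30 bars.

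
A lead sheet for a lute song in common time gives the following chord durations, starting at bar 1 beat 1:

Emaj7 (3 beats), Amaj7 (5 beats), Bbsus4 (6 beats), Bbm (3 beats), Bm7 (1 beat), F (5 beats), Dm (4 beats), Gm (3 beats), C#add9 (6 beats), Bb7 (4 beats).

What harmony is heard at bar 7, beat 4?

Gm

Beat 4 of bar 7 is beat (7−1)×4 + 4 = 28 overall.
Running totals: Emaj7 ends at 3, Amaj7 ends at 8, Bbsus4 ends at 14, Bbm ends at 17, Bm7 ends at 18, F ends at 23, Dm ends at 27, Gm ends at 30.
Beat 28 falls within Gm.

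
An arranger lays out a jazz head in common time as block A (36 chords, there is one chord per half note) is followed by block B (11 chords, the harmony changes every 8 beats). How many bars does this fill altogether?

40 bars

A: 36 × 2 = 72 beats = 18 bars.
B: 11 × 8 = 88 beats = 22 bars.
Total: 18 + 22 = 40 bars.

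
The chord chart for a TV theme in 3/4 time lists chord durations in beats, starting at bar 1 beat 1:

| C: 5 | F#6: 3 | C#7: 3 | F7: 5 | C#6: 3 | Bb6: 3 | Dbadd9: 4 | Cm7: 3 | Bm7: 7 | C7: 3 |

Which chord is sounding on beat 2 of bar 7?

Bb6

Beat 2 of bar 7 is beat (7−1)×3 + 2 = 20 overall.
Running totals: C ends at 5, F#6 ends at 8, C#7 ends at 11, F7 ends at 16, C#6 ends at 19, Bb6 ends at 22.
Beat 20 falls within Bb6.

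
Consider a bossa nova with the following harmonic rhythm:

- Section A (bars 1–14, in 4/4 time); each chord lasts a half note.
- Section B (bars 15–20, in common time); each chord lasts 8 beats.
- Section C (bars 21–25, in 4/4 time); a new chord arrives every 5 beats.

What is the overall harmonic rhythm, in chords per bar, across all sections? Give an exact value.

A: 14 × 4 = 56 beats ÷ 2 = 28 chords.
B: 6 × 4 = 24 beats ÷ 8 = 3 chords.
C: 5 × 4 = 20 beats ÷ 5 = 4 chords.
Overall: 35 chords over 25 bars → 35/25 = 1.4 chords per bar.

1.4 chords per bar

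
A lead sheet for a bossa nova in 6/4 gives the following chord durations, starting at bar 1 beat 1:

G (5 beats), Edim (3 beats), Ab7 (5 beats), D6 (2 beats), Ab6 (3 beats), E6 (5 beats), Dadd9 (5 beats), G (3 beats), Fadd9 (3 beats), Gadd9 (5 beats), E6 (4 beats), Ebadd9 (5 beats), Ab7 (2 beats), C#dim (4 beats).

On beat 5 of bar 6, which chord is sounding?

Beat 5 of bar 6 is beat (6−1)×6 + 5 = 35 overall.
Running totals: G ends at 5, Edim ends at 8, Ab7 ends at 13, D6 ends at 15, Ab6 ends at 18, E6 ends at 23, Dadd9 ends at 28, G ends at 31, Fadd9 ends at 34, Gadd9 ends at 39.
Beat 35 falls within Gadd9.

Gadd9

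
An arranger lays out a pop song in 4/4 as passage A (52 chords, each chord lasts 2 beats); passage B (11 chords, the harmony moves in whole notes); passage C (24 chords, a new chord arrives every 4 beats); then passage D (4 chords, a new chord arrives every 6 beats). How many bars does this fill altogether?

A: 52 × 2 = 104 beats = 26 bars.
B: 11 × 4 = 44 beats = 11 bars.
C: 24 × 4 = 96 beats = 24 bars.
D: 4 × 6 = 24 beats = 6 bars.
Total: 26 + 11 + 24 + 6 = 67 bars.

67 bars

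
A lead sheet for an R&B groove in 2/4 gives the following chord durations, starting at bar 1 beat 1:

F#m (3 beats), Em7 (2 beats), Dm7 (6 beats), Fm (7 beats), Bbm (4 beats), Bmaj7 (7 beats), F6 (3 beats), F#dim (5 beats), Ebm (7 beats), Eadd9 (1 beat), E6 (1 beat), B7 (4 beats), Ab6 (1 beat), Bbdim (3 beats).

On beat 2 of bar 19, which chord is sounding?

Ebm

Beat 2 of bar 19 is beat (19−1)×2 + 2 = 38 overall.
Running totals: F#m ends at 3, Em7 ends at 5, Dm7 ends at 11, Fm ends at 18, Bbm ends at 22, Bmaj7 ends at 29, F6 ends at 32, F#dim ends at 37, Ebm ends at 44.
Beat 38 falls within Ebm.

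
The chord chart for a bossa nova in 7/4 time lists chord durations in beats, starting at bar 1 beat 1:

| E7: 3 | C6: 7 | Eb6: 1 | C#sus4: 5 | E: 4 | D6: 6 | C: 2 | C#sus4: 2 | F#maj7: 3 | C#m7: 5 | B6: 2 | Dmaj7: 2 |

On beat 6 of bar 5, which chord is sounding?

C#m7

Beat 6 of bar 5 is beat (5−1)×7 + 6 = 34 overall.
Running totals: E7 ends at 3, C6 ends at 10, Eb6 ends at 11, C#sus4 ends at 16, E ends at 20, D6 ends at 26, C ends at 28, C#sus4 ends at 30, F#maj7 ends at 33, C#m7 ends at 38.
Beat 34 falls within C#m7.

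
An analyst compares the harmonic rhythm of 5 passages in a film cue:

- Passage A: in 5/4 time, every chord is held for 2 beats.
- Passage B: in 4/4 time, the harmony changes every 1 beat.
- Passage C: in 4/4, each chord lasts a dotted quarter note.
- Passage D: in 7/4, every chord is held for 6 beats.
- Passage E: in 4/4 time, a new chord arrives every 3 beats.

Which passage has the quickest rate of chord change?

Passage B

A: 5/2 = 2.5 chords/bar.
B: 4/1 = 4 chords/bar.
C: 4/1.5 = 8/3 chords/bar.
D: 7/6 = 7/6 chords/bar.
E: 4/3 = 4/3 chords/bar.
Fastest is B at 4 chords/bar.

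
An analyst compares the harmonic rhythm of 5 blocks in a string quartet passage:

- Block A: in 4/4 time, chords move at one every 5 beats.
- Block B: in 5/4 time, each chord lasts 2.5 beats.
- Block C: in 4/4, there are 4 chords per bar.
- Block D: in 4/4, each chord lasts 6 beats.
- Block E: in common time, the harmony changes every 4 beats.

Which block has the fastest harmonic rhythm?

Block C

A: each chord is 5 beats in 4/4, so 0.8 per bar.
B: each chord is 2.5 beats in 5/4, so 2 per bar.
C: each chord is 1 beat in 4/4, so 4 per bar.
D: each chord is 6 beats in 4/4, so 2/3 per bar.
E: each chord is 4 beats in 4/4, so 1 per bar.
Fastest is C at 4 chords/bar.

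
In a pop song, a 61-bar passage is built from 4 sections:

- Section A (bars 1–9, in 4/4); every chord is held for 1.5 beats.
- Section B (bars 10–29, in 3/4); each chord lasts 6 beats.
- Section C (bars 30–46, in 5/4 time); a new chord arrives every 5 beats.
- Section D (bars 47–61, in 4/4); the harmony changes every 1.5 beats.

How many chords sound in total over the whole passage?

91 chords

A: 9 bars × 4 beats = 36 beats; 1.5 beats/chord → 24 chords.
B: 20 bars × 3 beats = 60 beats; 6 beats/chord → 10 chords.
C: 17 bars × 5 beats = 85 beats; 5 beats/chord → 17 chords.
D: 15 bars × 4 beats = 60 beats; 1.5 beats/chord → 40 chords.
Total: 24 + 10 + 17 + 40 = 91.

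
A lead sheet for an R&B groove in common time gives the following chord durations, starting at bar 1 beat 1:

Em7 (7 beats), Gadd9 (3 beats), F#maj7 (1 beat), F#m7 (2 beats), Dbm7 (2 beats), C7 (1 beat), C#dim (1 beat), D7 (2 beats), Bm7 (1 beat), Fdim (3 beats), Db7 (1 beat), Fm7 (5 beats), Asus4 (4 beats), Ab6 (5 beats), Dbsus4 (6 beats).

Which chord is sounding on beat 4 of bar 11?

Beat 4 of bar 11 is beat (11−1)×4 + 4 = 44 overall.
Running totals: Em7 ends at 7, Gadd9 ends at 10, F#maj7 ends at 11, F#m7 ends at 13, Dbm7 ends at 15, C7 ends at 16, C#dim ends at 17, D7 ends at 19, Bm7 ends at 20, Fdim ends at 23, Db7 ends at 24, Fm7 ends at 29, Asus4 ends at 33, Ab6 ends at 38, Dbsus4 ends at 44.
Beat 44 falls within Dbsus4.

Dbsus4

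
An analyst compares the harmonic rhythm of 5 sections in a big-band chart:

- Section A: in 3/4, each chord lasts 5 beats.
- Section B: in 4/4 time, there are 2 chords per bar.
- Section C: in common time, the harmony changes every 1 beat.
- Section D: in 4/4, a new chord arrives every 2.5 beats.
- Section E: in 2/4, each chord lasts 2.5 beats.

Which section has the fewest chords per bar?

Section A

A: 3 beats/bar ÷ 5 beats/chord = 0.6 chords/bar.
B: 4 beats/bar ÷ 2 beats/chord = 2 chords/bar.
C: 4 beats/bar ÷ 1 beat/chord = 4 chords/bar.
D: 4 beats/bar ÷ 2.5 beats/chord = 1.6 chords/bar.
E: 2 beats/bar ÷ 2.5 beats/chord = 0.8 chords/bar.
Slowest is A at 0.6 chords/bar.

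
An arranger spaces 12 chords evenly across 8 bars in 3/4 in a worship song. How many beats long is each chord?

2 beats

8 bars × 3 beats/bar = 24 beats total.
24 beats ÷ 12 chords = 2 beats per chord.
(That is a half note.)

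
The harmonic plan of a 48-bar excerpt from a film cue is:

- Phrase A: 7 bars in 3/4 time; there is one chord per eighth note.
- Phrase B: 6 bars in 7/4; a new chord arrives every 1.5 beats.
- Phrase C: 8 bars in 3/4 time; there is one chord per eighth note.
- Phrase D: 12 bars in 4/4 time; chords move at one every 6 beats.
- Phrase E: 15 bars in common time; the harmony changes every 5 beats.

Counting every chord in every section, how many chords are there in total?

138 chords

A: 7 bars × 3 beats = 21 beats; 0.5 beats/chord → 42 chords.
B: 6 bars × 7 beats = 42 beats; 1.5 beats/chord → 28 chords.
C: 8 bars × 3 beats = 24 beats; 0.5 beats/chord → 48 chords.
D: 12 bars × 4 beats = 48 beats; 6 beats/chord → 8 chords.
E: 15 bars × 4 beats = 60 beats; 5 beats/chord → 12 chords.
Total: 42 + 28 + 48 + 8 + 12 = 138.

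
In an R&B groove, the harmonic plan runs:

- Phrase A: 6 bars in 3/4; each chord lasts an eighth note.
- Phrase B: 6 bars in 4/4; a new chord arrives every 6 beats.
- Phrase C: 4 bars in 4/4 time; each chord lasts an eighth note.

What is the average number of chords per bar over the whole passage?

4.5 chords per bar

A: 6 × 3 = 18 beats ÷ 0.5 = 36 chords.
B: 6 × 4 = 24 beats ÷ 6 = 4 chords.
C: 4 × 4 = 16 beats ÷ 0.5 = 32 chords.
Overall: 72 chords over 16 bars → 72/16 = 4.5 chords per bar.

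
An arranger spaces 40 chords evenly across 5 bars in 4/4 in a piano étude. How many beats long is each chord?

0.5 beats

5 bars × 4 beats/bar = 20 beats total.
20 beats ÷ 40 chords = 0.5 beats per chord.
(That is an eighth note.)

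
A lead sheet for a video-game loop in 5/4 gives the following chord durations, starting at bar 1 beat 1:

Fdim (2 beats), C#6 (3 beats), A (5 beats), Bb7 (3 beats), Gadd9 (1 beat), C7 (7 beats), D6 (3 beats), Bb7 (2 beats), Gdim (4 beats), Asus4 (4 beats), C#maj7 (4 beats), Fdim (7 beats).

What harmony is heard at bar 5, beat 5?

Beat 5 of bar 5 is beat (5−1)×5 + 5 = 25 overall.
Running totals: Fdim ends at 2, C#6 ends at 5, A ends at 10, Bb7 ends at 13, Gadd9 ends at 14, C7 ends at 21, D6 ends at 24, Bb7 ends at 26.
Beat 25 falls within Bb7.

Bb7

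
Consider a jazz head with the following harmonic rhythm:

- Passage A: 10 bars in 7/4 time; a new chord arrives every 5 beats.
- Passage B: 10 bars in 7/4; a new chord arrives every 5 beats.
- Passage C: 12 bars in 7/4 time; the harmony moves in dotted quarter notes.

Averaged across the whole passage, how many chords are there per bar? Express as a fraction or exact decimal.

2.625 chords per bar

A: 10 × 7 = 70 beats ÷ 5 = 14 chords.
B: 10 × 7 = 70 beats ÷ 5 = 14 chords.
C: 12 × 7 = 84 beats ÷ 1.5 = 56 chords.
Overall: 84 chords over 32 bars → 84/32 = 2.625 chords per bar.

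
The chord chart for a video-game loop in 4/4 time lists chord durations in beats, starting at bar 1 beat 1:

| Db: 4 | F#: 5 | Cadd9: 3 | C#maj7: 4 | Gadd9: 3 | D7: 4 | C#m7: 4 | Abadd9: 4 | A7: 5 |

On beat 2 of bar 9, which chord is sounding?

A7

Beat 2 of bar 9 is beat (9−1)×4 + 2 = 34 overall.
Running totals: Db ends at 4, F# ends at 9, Cadd9 ends at 12, C#maj7 ends at 16, Gadd9 ends at 19, D7 ends at 23, C#m7 ends at 27, Abadd9 ends at 31, A7 ends at 36.
Beat 34 falls within A7.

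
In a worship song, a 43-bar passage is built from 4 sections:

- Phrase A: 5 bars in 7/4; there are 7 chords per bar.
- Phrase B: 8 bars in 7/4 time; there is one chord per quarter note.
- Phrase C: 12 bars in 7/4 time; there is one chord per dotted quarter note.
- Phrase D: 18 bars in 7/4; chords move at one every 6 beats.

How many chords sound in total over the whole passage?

168 chords

A has 35 beats and chords last 1 each, so 35 chords.
B has 56 beats and chords last 1 each, so 56 chords.
C has 84 beats and chords last 1.5 each, so 56 chords.
D has 126 beats and chords last 6 each, so 21 chords.
Total: 35 + 56 + 56 + 21 = 168.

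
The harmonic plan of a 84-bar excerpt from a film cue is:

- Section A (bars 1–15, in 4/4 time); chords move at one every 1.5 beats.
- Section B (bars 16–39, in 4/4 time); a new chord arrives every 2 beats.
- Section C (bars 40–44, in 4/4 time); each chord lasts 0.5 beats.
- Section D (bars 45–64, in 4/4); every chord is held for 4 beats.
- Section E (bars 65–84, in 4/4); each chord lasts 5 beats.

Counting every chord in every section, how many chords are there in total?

164 chords

A: 15 bars × 4 beats = 60 beats; 1.5 beats/chord → 40 chords.
B: 24 bars × 4 beats = 96 beats; 2 beats/chord → 48 chords.
C: 5 bars × 4 beats = 20 beats; 0.5 beats/chord → 40 chords.
D: 20 bars × 4 beats = 80 beats; 4 beats/chord → 20 chords.
E: 20 bars × 4 beats = 80 beats; 5 beats/chord → 16 chords.
Total: 40 + 48 + 40 + 20 + 16 = 164.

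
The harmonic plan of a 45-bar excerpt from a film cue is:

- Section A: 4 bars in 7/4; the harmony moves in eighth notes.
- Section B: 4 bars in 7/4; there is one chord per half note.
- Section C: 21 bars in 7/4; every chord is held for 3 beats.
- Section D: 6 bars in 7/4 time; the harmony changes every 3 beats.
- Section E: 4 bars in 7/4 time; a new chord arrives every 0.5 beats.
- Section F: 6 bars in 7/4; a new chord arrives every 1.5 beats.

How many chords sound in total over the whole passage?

A has 28 beats and chords last 0.5 each, so 56 chords.
B has 28 beats and chords last 2 each, so 14 chords.
C has 147 beats and chords last 3 each, so 49 chords.
D has 42 beats and chords last 3 each, so 14 chords.
E has 28 beats and chords last 0.5 each, so 56 chords.
F has 42 beats and chords last 1.5 each, so 28 chords.
Total: 56 + 14 + 49 + 14 + 56 + 28 = 217.

217 chords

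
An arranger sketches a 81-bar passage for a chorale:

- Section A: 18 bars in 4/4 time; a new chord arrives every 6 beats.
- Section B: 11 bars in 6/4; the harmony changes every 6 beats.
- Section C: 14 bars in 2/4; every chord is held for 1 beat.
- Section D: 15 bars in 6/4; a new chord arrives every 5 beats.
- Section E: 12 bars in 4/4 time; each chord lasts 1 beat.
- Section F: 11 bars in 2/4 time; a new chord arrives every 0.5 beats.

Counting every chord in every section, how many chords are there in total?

161 chords

A: 18 bars × 4 beats = 72 beats; 6 beats/chord → 12 chords.
B: 11 bars × 6 beats = 66 beats; 6 beats/chord → 11 chords.
C: 14 bars × 2 beats = 28 beats; 1 beat/chord → 28 chords.
D: 15 bars × 6 beats = 90 beats; 5 beats/chord → 18 chords.
E: 12 bars × 4 beats = 48 beats; 1 beat/chord → 48 chords.
F: 11 bars × 2 beats = 22 beats; 0.5 beats/chord → 44 chords.
Total: 12 + 11 + 28 + 18 + 48 + 44 = 161.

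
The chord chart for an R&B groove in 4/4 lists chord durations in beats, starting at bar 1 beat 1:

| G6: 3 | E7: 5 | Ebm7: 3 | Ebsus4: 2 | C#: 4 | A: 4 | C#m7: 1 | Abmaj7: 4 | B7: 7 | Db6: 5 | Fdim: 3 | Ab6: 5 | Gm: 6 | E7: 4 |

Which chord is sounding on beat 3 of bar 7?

Beat 3 of bar 7 is beat (7−1)×4 + 3 = 27 overall.
Running totals: G6 ends at 3, E7 ends at 8, Ebm7 ends at 11, Ebsus4 ends at 13, C# ends at 17, A ends at 21, C#m7 ends at 22, Abmaj7 ends at 26, B7 ends at 33.
Beat 27 falls within B7.

B7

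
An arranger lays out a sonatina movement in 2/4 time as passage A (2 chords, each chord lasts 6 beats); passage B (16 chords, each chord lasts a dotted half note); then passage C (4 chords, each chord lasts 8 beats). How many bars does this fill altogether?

A: 2 × 6 = 12 beats = 6 bars.
B: 16 × 3 = 48 beats = 24 bars.
C: 4 × 8 = 32 beats = 16 bars.
Total: 6 + 24 + 16 = 46 bars.

46 bars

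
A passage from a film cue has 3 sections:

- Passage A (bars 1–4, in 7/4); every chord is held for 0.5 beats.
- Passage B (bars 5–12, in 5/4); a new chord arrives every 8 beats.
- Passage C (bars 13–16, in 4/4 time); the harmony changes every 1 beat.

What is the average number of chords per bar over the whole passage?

77/16 chords per bar

A: 4 × 7 = 28 beats ÷ 0.5 = 56 chords.
B: 8 × 5 = 40 beats ÷ 8 = 5 chords.
C: 4 × 4 = 16 beats ÷ 1 = 16 chords.
Overall: 77 chords over 16 bars → 77/16 = 77/16 chords per bar.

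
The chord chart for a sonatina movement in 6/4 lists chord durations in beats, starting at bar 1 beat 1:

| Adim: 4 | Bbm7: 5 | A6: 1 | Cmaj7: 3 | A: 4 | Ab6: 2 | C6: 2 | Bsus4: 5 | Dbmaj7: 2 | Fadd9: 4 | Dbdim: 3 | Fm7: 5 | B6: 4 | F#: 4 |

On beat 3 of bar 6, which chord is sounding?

Beat 3 of bar 6 is beat (6−1)×6 + 3 = 33 overall.
Running totals: Adim ends at 4, Bbm7 ends at 9, A6 ends at 10, Cmaj7 ends at 13, A ends at 17, Ab6 ends at 19, C6 ends at 21, Bsus4 ends at 26, Dbmaj7 ends at 28, Fadd9 ends at 32, Dbdim ends at 35.
Beat 33 falls within Dbdim.

Dbdim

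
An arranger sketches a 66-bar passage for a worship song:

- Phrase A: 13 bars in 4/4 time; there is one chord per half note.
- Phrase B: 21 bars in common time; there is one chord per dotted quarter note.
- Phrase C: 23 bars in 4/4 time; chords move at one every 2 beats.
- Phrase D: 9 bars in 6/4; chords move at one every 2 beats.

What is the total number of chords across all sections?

A: 13·4 = 52 beats, 52/2 = 26 chords.
B: 21·4 = 84 beats, 84/1.5 = 56 chords.
C: 23·4 = 92 beats, 92/2 = 46 chords.
D: 9·6 = 54 beats, 54/2 = 27 chords.
Total: 26 + 56 + 46 + 27 = 155.

155 chords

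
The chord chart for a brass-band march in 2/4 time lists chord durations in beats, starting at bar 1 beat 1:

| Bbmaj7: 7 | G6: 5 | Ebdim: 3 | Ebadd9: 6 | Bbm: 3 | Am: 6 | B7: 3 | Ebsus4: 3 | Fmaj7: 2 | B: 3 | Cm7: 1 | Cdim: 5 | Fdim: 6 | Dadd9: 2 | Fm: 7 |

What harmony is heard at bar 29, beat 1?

Beat 1 of bar 29 is beat (29−1)×2 + 1 = 57 overall.
Running totals: Bbmaj7 ends at 7, G6 ends at 12, Ebdim ends at 15, Ebadd9 ends at 21, Bbm ends at 24, Am ends at 30, B7 ends at 33, Ebsus4 ends at 36, Fmaj7 ends at 38, B ends at 41, Cm7 ends at 42, Cdim ends at 47, Fdim ends at 53, Dadd9 ends at 55, Fm ends at 62.
Beat 57 falls within Fm.

Fm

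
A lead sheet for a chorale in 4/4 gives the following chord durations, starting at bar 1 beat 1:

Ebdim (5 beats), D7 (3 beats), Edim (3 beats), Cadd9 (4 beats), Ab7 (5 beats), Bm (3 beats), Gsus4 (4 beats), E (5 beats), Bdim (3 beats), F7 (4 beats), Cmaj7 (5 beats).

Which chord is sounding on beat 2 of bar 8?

E

Beat 2 of bar 8 is beat (8−1)×4 + 2 = 30 overall.
Running totals: Ebdim ends at 5, D7 ends at 8, Edim ends at 11, Cadd9 ends at 15, Ab7 ends at 20, Bm ends at 23, Gsus4 ends at 27, E ends at 32.
Beat 30 falls within E.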